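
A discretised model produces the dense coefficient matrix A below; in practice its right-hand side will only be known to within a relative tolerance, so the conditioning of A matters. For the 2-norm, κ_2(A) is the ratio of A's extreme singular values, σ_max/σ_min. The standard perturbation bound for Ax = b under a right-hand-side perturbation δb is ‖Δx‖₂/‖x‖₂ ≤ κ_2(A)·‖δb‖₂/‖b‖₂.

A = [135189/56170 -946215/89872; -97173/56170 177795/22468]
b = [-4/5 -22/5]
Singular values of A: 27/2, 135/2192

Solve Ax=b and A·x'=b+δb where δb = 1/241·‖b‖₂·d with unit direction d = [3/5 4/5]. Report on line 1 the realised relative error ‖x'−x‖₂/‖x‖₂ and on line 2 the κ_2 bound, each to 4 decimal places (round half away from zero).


0.0046
0.9095

from the listed singular values, σ₁ = 27/2, σ_n = 135/2192
κ = σ_max/σ_min = (27/2)/(135/2192) = 219.2000
worst-case relative error ≤ 219.2000 × 1/241 = 0.9095
solve Ax = b  →  x = [-63.3315 -14.4014]
‖b‖ = 4.4721, ‖x‖ = 64.9483
δb = ε·‖b‖·d = [0.0111 0.0148]; solving A·Δx = δb gives ‖Δx‖ = 0.3013
dividing the unrounded norms, ‖Δx‖/‖x‖ = 0.0046
tightness: 0.0046 against a bound of 0.9095 (unrounded ratio ≈ 0.0051)


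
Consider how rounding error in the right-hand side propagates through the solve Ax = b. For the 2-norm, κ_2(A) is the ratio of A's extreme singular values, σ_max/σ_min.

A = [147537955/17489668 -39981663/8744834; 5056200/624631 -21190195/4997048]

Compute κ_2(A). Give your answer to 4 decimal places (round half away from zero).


141.9040

AᵀA = [49715258481025/363719960464 -13256556635565/181859980232; -13256556635565/181859980232 56573992702369/1454879841856]; tr = 883858223621/5034186304, det = 123288765625/80546980864
eigenvalues of AᵀA: λ = (tr ± √(tr²−4·det))/2 = 2809/16, 43890625/5034186304
σ_max=√(2809/16)=(53/4), σ_min=√(43890625/5034186304)=(6625/70952) → κ = 141.9040


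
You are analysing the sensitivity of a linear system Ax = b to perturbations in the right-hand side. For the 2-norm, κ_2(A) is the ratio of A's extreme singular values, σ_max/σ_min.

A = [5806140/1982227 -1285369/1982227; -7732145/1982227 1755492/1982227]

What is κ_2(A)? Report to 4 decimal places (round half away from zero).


M = AᵀA = [93497328000625/3929223879529 -21036751056000/3929223879529; -21036751056000/3929223879529 4733925628225/3929223879529]. tr(M)=58436200850/2337432409, det(M)=9765625/2337432409
char-poly roots: 25 and 390625/2337432409
κ_2(A) = √(λ_max/λ_min) = √(25 / (390625/2337432409)) = 386.7760

386.7760


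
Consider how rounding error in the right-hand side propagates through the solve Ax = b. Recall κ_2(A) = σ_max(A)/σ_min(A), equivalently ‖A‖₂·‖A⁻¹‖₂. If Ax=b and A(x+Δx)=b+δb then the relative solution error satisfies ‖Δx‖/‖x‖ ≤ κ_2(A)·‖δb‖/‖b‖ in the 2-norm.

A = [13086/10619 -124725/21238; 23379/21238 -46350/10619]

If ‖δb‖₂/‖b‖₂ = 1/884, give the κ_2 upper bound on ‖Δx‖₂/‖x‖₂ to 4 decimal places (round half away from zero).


M = AᵀA = [1231551225/451052644 -1357884000/112763161; -1357884000/112763161 24149615625/451052644]. tr(M)=7549425/134162, det(M)=1265625/1073296
solving λ² − 7549425/134162·λ + 1265625/1073296 = 0 gives λ = 225/4, 5625/268324
κ_2(A) = √(λ_max/λ_min) = √((225/4) / (5625/268324)) = 51.8000
worst-case relative error ≤ 51.8000 × 1/884 = 0.0586

0.0586


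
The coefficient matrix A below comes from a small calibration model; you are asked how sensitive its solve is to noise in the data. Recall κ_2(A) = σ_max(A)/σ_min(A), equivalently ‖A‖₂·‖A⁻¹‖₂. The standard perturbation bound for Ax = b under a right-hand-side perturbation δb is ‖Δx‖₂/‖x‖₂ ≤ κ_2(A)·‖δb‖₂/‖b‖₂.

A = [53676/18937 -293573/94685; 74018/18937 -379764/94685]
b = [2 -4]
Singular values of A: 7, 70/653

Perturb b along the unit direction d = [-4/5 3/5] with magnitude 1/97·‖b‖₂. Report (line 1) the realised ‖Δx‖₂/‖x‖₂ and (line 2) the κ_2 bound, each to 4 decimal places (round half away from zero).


0.0115
0.6732

largest singular value 7, smallest 70/653
κ = σ_max/σ_min = 7/(70/653) = 65.3000
worst-case relative error ≤ 65.3000 × 1/97 = 0.6732
solve Ax = b  →  x = [-27.2177 -25.5271]
‖b‖ = 4.4721, ‖x‖ = 37.3154
with δb = [-0.0369 0.0277], A·Δx = δb → ‖Δx‖ = 0.4301
realised ‖Δx‖/‖x‖ = 0.0115
so the bound overstates the realised error by a factor of ≈ 58.4078 (computed from the unrounded values)


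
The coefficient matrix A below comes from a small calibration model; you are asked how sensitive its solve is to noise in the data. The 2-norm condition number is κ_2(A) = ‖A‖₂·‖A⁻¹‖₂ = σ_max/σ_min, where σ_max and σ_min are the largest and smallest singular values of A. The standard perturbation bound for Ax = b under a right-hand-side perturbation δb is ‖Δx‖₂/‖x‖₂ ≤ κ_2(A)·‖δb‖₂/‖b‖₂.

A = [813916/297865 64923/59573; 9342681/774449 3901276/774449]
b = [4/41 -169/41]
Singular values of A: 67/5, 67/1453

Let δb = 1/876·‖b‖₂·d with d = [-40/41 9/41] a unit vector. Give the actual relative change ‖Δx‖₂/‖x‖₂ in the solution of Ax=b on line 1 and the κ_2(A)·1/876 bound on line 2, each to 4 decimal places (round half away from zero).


largest singular value 67/5, smallest 67/1453
κ = σ_max/σ_min = (67/5)/(67/1453) = 290.6000
κ_2(A)·‖δb‖/‖b‖ = 0.3317
solve Ax = b  →  x = [8.0654 -20.1332]
‖b‖ = 4.1231, ‖x‖ = 21.6886
Δx = A⁻¹·δb where δb = 1/876·4.1231·d; ‖Δx‖ = 0.1021
relative error = 0.0047
so the bound overstates the realised error by a factor of ≈ 70.4875 (computed from the unrounded values)

0.0047
0.3317


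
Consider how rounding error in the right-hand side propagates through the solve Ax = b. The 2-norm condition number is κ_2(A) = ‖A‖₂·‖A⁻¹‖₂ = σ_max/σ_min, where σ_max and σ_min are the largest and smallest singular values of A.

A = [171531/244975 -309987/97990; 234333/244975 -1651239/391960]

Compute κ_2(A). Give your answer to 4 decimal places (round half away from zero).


382.4000

M = AᵀA = [3373393554/2400510025 -23985172359/3840816040; -23985172359/3840816040 170562451113/6145305664]. tr(M)=2665055601/91393600, det(M)=531441/91393600
eigenvalues of AᵀA: λ = (tr ± √(tr²−4·det))/2 = 729/25, 729/3655744
κ = σ_max/σ_min = (27/5)/(27/1912) = 382.4000


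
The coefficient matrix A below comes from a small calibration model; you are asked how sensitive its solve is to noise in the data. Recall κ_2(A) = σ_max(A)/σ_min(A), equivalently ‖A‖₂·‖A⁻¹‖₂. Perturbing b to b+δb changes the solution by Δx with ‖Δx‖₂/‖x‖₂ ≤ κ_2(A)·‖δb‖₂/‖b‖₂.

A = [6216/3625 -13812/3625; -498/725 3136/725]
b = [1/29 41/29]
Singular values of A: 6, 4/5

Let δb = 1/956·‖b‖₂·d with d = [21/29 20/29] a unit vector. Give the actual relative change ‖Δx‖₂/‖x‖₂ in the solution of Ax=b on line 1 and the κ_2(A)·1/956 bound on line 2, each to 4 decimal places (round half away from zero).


0.0015
0.0078

largest singular value 6, smallest 4/5
κ_2(A) = 6 / (4/5) = 7.5000
bound on ‖Δx‖/‖x‖: κ·ε = 7.5000·1/956 = 0.0078
solve Ax = b  →  x = [1.1533 0.5100]
2-norm of b is 1.4142; of x, 1.2611
re-solving with b+δb shifts x by Δx of norm 0.0018
dividing the unrounded norms, ‖Δx‖/‖x‖ = 0.0015
realised/bound (from unrounded values) ≈ 0.1869


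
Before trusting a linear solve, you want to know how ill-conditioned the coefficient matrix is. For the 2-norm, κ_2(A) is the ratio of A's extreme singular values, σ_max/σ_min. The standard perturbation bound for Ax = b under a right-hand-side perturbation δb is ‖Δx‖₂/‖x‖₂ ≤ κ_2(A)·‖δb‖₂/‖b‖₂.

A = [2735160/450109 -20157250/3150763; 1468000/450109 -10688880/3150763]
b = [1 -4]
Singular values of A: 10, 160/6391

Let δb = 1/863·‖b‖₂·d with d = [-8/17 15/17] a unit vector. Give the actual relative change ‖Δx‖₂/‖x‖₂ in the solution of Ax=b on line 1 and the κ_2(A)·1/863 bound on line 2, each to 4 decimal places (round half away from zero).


0.0012
0.4628

largest singular value 10, smallest 160/6391
κ_2(A) = 10 / (160/6391) = 399.4375
worst-case relative error ≤ 399.4375 × 1/863 = 0.4628
solve Ax = b  →  x = [-115.7681 -110.1172]
‖b‖₂ = 4.1231 and ‖x‖₂ = 159.7750
re-solving with b+δb shifts x by Δx of norm 0.1908
realised ‖Δx‖/‖x‖ = 0.0012
so the bound overstates the realised error by a factor of ≈ 387.5114 (computed from the unrounded values)


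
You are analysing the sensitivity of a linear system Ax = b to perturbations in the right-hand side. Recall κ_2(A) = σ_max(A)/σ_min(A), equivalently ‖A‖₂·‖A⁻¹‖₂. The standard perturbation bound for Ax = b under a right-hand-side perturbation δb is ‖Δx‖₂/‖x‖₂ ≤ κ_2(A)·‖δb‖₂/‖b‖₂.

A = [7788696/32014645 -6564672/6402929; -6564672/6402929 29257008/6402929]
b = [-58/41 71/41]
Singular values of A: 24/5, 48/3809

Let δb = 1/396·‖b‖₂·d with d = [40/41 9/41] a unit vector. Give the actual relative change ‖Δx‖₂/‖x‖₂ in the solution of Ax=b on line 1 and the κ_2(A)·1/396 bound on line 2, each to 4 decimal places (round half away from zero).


0.0056
0.9619

largest singular value 24/5, smallest 48/3809
κ_2(A) = (24/5) / (48/3809) = 380.9000
perturbation bound = 380.9000·1/396 = 0.9619
solve Ax = b  →  x = [-77.5102 -17.0127]
2-norm of b is 2.2361; of x, 79.3553
Δx = A⁻¹·δb where δb = 1/396·2.2361·d; ‖Δx‖ = 0.4481
dividing the unrounded norms, ‖Δx‖/‖x‖ = 0.0056
realised/bound (from unrounded values) ≈ 0.0059


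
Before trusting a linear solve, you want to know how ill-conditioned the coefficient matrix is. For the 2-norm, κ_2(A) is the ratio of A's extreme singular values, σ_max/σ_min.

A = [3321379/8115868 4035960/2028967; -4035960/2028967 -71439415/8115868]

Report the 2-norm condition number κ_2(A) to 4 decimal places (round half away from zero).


241.4000

AᵀA = [161603288761/39183410704 44873821260/2448963169; 44873821260/2448963169 3191084821825/39183410704]; tr = 997230253/11654792, det = 46854025/372953344
eigenvalues of AᵀA: λ = (tr ± √(tr²−4·det))/2 = 1369/16, 34225/23309584
κ_2(A) = √(λ_max/λ_min) = √((1369/16) / (34225/23309584)) = 241.4000


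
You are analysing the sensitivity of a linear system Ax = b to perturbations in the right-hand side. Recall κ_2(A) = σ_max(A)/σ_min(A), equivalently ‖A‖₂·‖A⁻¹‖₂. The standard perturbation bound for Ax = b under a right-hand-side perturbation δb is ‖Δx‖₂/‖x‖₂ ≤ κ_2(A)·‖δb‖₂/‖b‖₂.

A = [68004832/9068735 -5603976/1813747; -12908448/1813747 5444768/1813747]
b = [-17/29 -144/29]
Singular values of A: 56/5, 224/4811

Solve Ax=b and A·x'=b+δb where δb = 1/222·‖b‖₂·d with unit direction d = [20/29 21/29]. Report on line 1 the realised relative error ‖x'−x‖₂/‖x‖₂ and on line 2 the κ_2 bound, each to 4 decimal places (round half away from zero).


σ_max = 56/5, σ_min = 224/4811
κ_2(A) = (56/5) / (224/4811) = 240.5500
worst-case relative error ≤ 240.5500 × 1/222 = 1.0836
solve Ax = b  →  x = [-32.7953 -79.4052]
‖b‖₂ = 5.0000 and ‖x‖₂ = 85.9111
with δb = [0.0155 0.0163], A·Δx = δb → ‖Δx‖ = 0.4837
dividing the unrounded norms, ‖Δx‖/‖x‖ = 0.0056
realised/bound (from unrounded values) ≈ 0.0052

0.0056
1.0836


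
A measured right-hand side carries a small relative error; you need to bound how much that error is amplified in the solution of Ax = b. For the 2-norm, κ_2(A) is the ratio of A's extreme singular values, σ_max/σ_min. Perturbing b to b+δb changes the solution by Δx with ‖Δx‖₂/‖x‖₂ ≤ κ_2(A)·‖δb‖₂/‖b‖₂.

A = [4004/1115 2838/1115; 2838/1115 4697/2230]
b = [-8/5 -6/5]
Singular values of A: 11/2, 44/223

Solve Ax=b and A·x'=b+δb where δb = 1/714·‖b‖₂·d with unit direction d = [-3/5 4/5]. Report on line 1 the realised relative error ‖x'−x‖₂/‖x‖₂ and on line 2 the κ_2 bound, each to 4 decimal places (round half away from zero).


largest singular value 11/2, smallest 44/223
κ = σ_max/σ_min = (11/2)/(44/223) = 27.8750
perturbation bound = 27.8750·1/714 = 0.0390
solve Ax = b  →  x = [-0.2909 -0.2182]
‖b‖₂ = 2.0000 and ‖x‖₂ = 0.3636
re-solving with b+δb shifts x by Δx of norm 0.0142
dividing the unrounded norms, ‖Δx‖/‖x‖ = 0.0390
so the bound is sharp here: realised error equals the bound

0.0390
0.0390


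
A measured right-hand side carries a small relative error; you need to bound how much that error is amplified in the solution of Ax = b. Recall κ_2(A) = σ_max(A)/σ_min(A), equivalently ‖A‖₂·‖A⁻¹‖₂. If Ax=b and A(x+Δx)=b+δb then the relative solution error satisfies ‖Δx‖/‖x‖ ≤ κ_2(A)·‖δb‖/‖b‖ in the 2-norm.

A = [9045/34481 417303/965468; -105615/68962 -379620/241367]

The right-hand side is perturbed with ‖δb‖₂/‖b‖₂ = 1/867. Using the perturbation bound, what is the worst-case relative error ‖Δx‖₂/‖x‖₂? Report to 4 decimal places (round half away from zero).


AᵀA = [6830325/2829124 49947435/19803868; 49947435/19803868 1475266689/554508304]; tr = 3346029/659344, det = 164025/2637376
char-poly roots: 81/16 and 2025/164836
κ = σ_max/σ_min = (9/4)/(45/406) = 20.3000
κ_2(A)·‖δb‖/‖b‖ = 0.0234

0.0234


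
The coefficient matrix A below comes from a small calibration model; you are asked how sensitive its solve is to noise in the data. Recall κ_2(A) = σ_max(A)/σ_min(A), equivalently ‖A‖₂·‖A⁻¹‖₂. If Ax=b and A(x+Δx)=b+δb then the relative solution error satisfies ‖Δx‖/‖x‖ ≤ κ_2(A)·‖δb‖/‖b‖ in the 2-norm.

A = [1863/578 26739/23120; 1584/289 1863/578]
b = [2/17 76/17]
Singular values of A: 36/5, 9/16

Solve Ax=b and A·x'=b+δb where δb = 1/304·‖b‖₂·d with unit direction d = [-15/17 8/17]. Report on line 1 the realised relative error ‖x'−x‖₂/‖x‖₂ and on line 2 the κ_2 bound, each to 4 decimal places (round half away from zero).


0.0073
0.0421

σ_max = 36/5, σ_min = 9/16
κ_2(A) = (36/5) / (9/16) = 12.8000
perturbation bound = 12.8000·1/304 = 0.0421
solve Ax = b  →  x = [-1.1830 3.3987]
‖b‖ = 4.4721, ‖x‖ = 3.5987
with δb = [-0.0130 0.0069], A·Δx = δb → ‖Δx‖ = 0.0262
realised ‖Δx‖/‖x‖ = 0.0073
realised/bound (from unrounded values) ≈ 0.1726


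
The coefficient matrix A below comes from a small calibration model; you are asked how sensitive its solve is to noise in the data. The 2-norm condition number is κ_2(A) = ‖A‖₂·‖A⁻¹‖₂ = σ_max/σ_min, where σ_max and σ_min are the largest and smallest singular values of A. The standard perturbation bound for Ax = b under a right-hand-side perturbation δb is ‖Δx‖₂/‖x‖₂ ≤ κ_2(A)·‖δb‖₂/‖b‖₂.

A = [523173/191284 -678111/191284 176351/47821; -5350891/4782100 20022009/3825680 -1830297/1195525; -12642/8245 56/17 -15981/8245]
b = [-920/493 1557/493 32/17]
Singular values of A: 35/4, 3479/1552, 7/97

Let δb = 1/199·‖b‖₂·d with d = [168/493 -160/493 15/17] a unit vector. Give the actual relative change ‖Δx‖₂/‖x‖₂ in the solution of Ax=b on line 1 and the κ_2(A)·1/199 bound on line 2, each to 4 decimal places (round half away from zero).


from the listed singular values, σ₁ = 35/4, σ_n = 7/97
κ = σ_max/σ_min = (35/4)/(7/97) = 121.2500
κ_2(A)·‖δb‖/‖b‖ = 0.6093
solve Ax = b  →  x = [0.0496 0.6334 0.0661]
‖b‖ = 4.1231, ‖x‖ = 0.6387
Δx = A⁻¹·δb where δb = 1/199·4.1231·d; ‖Δx‖ = 0.2871
relative error = 0.4495
tightness: 0.4495 against a bound of 0.6093 (unrounded ratio ≈ 0.7377)

0.4495
0.6093


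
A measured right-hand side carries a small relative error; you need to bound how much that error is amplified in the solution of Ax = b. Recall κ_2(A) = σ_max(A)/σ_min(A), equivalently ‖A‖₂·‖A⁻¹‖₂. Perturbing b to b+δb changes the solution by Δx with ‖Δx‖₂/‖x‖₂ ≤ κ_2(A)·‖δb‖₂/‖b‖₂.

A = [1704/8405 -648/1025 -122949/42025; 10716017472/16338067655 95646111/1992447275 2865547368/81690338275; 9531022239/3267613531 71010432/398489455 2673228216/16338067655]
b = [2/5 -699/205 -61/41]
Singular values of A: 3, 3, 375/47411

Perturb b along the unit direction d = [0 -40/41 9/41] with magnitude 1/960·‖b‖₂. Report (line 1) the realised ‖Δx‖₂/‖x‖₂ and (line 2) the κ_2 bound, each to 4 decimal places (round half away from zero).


largest singular value 3, smallest 375/47411
κ_2(A) = 3 / (375/47411) = 379.2880
perturbation bound = 379.2880·1/960 = 0.3951
solve Ax = b  →  x = [17.5544 -370.1102 81.0567]
‖b‖ = 3.7417, ‖x‖ = 379.2887
Δx = A⁻¹·δb where δb = 1/960·3.7417·d; ‖Δx‖ = 0.4928
relative error = 0.0013
realised/bound (from unrounded values) ≈ 0.0033

0.0013
0.3951


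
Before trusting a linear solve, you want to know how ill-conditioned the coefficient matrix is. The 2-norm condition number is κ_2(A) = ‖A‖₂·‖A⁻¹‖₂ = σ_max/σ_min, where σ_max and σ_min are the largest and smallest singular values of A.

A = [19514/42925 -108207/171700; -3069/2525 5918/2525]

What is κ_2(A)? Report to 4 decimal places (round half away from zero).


AᵀA = [4964509/2948089 -18485775/5896178; -18485775/5896178 277846129/47169424]; tr = 1236257/163216, det = 14641/163216
λ_max, λ_min = (1236257/163216 ± √1518772788225/26639462656)/2 = 121/16, 121/10201
κ_2(A) = √(λ_max/λ_min) = √((121/16) / (121/10201)) = 25.2500

25.2500


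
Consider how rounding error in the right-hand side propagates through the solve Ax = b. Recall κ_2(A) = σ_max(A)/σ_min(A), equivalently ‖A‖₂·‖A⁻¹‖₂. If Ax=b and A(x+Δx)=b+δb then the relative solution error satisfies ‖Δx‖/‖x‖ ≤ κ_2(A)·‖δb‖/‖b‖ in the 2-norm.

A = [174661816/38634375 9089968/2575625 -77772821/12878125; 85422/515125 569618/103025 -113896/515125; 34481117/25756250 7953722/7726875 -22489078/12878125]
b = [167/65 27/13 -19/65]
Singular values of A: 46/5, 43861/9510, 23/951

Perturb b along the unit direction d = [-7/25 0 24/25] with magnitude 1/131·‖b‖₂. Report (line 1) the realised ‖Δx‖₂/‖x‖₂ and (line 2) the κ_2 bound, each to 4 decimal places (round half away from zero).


from the listed singular values, σ₁ = 46/5, σ_n = 23/951
condition number: (46/5) ÷ (23/951) = 380.4000
κ_2(A)·‖δb‖/‖b‖ = 2.9038
solve Ax = b  →  x = [-32.9998 0.3691 -24.9133]
2-norm of b is 3.3166; of x, 41.3497
Δx = A⁻¹·δb where δb = 1/131·3.3166·d; ‖Δx‖ = 1.0468
realised ‖Δx‖/‖x‖ = 0.0253
tightness: 0.0253 against a bound of 2.9038 (unrounded ratio ≈ 0.0087)

0.0253
2.9038


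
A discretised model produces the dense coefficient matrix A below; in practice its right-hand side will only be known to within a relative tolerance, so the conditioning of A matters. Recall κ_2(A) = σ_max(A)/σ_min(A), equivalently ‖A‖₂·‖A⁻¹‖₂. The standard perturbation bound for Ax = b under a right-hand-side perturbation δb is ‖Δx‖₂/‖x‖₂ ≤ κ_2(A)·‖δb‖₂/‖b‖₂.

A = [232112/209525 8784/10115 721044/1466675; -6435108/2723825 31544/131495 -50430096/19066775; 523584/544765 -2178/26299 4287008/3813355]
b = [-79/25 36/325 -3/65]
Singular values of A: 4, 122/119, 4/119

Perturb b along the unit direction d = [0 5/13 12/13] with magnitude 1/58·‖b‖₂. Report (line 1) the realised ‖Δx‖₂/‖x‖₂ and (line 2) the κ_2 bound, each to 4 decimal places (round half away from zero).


0.5523
2.0517

σ_max = 4, σ_min = 4/119
condition number: 4 ÷ (4/119) = 119.0000
bound on ‖Δx‖/‖x‖: κ·ε = 119.0000·1/58 = 2.0517
solve Ax = b  →  x = [-1.1696 -2.5820 0.7687]
2-norm of b is 3.1623; of x, 2.9369
re-solving with b+δb shifts x by Δx of norm 1.6220
relative error = 0.5523
tightness: 0.5523 against a bound of 2.0517 (unrounded ratio ≈ 0.2692)


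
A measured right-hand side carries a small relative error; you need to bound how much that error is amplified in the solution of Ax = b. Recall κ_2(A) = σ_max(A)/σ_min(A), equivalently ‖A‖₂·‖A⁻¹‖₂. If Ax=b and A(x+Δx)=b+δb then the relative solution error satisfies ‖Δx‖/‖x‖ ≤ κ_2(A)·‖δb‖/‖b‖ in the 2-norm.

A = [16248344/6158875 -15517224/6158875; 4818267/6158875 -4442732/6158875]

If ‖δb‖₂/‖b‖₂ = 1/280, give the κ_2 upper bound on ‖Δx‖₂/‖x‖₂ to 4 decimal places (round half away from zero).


M = AᵀA = [459559007401/60690786025 -87531347988/12138157205; -87531347988/12138157205 416835373264/60690786025]. tr(M)=208417213/14433005, det(M)=8340544/1804125625
char-poly roots: 361/25 and 23104/72165025
σ_max=√(361/25)=(19/5), σ_min=√(23104/72165025)=(152/8495) → κ = 212.3750
bound on ‖Δx‖/‖x‖: κ·ε = 212.3750·1/280 = 0.7585

0.7585


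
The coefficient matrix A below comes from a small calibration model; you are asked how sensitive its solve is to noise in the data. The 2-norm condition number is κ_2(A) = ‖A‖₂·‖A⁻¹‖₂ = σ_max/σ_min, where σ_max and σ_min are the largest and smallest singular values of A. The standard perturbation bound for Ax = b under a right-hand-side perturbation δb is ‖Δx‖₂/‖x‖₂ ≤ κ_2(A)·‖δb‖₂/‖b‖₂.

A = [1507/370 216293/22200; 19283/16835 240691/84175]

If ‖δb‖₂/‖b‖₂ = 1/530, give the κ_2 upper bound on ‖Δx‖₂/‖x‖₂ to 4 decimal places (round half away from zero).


0.4691

form AᵀA = [811755725/45346756 23376008755/544161072; 23376008755/544161072 673241832769/6529932864] with trace 4675353001/38638656 and determinant 9150625/38638656
λ_max, λ_min = (4675353001/38638656 ± √21857511412553466001/1492945737486336)/2 = 121, 75625/38638656
so κ_2 = √(121 / (75625/38638656)) = 248.6400
κ_2(A)·‖δb‖/‖b‖ = 0.4691


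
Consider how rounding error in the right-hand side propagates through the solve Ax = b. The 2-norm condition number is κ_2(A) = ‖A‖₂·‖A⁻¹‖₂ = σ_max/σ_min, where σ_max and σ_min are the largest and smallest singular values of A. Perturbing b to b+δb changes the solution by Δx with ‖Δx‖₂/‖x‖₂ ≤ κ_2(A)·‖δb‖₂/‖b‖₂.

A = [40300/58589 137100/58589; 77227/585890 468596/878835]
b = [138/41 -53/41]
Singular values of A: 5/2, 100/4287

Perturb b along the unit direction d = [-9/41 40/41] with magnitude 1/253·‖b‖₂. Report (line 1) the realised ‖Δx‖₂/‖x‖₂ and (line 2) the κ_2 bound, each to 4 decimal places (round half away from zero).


0.0071
0.4236

from the listed singular values, σ₁ = 5/2, σ_n = 100/4287
condition number: (5/2) ÷ (100/4287) = 107.1750
worst-case relative error ≤ 107.1750 × 1/253 = 0.4236
solve Ax = b  →  x = [82.6464 -22.8552]
2-norm of b is 3.6056; of x, 85.7484
with δb = [-0.0031 0.0139], A·Δx = δb → ‖Δx‖ = 0.6109
relative error = 0.0071
so the bound overstates the realised error by a factor of ≈ 59.4558 (computed from the unrounded values)


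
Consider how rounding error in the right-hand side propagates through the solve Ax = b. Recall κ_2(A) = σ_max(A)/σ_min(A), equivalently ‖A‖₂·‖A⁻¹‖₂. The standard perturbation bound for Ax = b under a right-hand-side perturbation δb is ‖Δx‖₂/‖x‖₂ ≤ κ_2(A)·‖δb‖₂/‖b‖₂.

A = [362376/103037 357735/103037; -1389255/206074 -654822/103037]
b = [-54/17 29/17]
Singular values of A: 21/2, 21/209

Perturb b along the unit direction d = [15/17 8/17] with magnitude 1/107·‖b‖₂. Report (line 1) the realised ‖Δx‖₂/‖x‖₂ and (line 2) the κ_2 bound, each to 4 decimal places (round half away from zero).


0.0168
0.9766

σ_max = 21/2, σ_min = 21/209
κ_2(A) = (21/2) / (21/209) = 104.5000
bound on ‖Δx‖/‖x‖: κ·ε = 104.5000·1/107 = 0.9766
solve Ax = b  →  x = [13.5205 -14.6108]
2-norm of b is 3.6056; of x, 19.9068
with δb = [0.0297 0.0159], A·Δx = δb → ‖Δx‖ = 0.3354
realised ‖Δx‖/‖x‖ = 0.0168
tightness: 0.0168 against a bound of 0.9766 (unrounded ratio ≈ 0.0172)


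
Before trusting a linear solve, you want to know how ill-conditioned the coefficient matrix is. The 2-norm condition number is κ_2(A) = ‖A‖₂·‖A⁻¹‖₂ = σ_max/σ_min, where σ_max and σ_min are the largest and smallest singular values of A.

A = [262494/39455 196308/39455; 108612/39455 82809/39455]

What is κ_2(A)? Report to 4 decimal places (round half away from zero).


303.5000

M = AᵀA = [95502564/1842245 71625708/1842245; 71625708/1842245 53720901/1842245]. tr(M)=29844693/368449, det(M)=26244/368449
eigenvalues of AᵀA: λ = (tr ± √(tr²−4·det))/2 = 81, 324/368449
σ_max=√81=9, σ_min=√(324/368449)=(18/607) → κ = 303.5000


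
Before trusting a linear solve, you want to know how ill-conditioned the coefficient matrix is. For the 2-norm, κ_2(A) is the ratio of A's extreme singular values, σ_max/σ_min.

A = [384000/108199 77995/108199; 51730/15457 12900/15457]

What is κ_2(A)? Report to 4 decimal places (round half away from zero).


45.5000

M = AᵀA = [331248100/13920361 74493000/13920361; 74493000/13920361 16929025/13920361]. tr(M)=207125/8281, det(M)=2500/8281
λ_max, λ_min = (207125/8281 ± √42817955625/68574961)/2 = 25, 100/8281
so κ_2 = √(25 / (100/8281)) = 45.5000


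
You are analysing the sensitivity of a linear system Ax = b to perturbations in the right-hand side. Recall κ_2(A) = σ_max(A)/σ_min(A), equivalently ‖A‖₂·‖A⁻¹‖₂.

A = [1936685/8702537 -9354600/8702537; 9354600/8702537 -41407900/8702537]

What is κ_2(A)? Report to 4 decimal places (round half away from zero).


258.8500

AᵀA = [54288691225/45053034049 -241208361000/45053034049; -241208361000/45053034049 1072053970000/45053034049]; tr = 670043225/26801329, det = 250000/26801329
eigenvalues of AᵀA: λ = (tr ± √(tr²−4·det))/2 = 25, 10000/26801329
σ_max=√25=5, σ_min=√(10000/26801329)=(100/5177) → κ = 258.8500


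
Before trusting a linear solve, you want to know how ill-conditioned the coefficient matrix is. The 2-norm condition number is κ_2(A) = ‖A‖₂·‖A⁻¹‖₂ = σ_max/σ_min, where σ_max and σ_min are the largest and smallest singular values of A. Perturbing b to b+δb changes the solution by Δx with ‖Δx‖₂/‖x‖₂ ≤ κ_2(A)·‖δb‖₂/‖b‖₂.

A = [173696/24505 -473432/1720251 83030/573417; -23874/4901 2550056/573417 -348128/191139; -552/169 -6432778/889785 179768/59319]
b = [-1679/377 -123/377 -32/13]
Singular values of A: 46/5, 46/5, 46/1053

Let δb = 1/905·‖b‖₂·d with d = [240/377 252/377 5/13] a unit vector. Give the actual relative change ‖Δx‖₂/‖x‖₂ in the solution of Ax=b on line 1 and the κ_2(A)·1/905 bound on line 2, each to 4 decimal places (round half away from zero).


σ_max = 46/5, σ_min = 46/1053
κ = σ_max/σ_min = (46/5)/(46/1053) = 210.6000
bound on ‖Δx‖/‖x‖: κ·ε = 210.6000·1/905 = 0.2327
solve Ax = b  →  x = [-0.2592 -35.0090 -84.6086]
‖b‖₂ = 5.0990 and ‖x‖₂ = 91.5659
with δb = [0.0036 0.0038 0.0022], A·Δx = δb → ‖Δx‖ = 0.1290
realised ‖Δx‖/‖x‖ = 0.0014
so the bound overstates the realised error by a factor of ≈ 165.2094 (computed from the unrounded values)

0.0014
0.2327


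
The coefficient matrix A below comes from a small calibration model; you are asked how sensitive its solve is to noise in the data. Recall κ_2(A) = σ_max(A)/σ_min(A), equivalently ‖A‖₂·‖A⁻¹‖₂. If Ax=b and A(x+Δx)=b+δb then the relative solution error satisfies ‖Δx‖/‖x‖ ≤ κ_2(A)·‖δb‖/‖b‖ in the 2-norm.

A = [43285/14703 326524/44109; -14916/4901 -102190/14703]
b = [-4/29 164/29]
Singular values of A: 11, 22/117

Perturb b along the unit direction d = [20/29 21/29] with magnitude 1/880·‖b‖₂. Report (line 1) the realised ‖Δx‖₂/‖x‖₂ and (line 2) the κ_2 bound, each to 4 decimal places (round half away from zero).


σ_max = 11, σ_min = 22/117
condition number: 11 ÷ (22/117) = 58.5000
κ_2(A)·‖δb‖/‖b‖ = 0.0665
solve Ax = b  →  x = [-19.7762 7.8462]
2-norm of b is 5.6569; of x, 21.2758
with δb = [0.0044 0.0047], A·Δx = δb → ‖Δx‖ = 0.0342
dividing the unrounded norms, ‖Δx‖/‖x‖ = 0.0016
realised/bound (from unrounded values) ≈ 0.0242

0.0016
0.0665


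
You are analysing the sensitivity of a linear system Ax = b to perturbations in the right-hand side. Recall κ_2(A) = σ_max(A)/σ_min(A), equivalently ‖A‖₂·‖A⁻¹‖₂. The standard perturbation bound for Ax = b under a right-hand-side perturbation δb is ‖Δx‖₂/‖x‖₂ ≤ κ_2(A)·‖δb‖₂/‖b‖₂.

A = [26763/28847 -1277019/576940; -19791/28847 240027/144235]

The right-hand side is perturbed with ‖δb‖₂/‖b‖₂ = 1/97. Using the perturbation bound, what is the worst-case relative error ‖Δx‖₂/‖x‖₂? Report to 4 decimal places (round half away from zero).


3.6602

form AᵀA = [1107941850/832149409 -10635671385/3328597636; -10635671385/3328597636 102103395921/13314390544] with trace 709056009/78783376 and determinant 50625/78783376
solving λ² − 709056009/78783376·λ + 50625/78783376 = 0 gives λ = 9, 5625/78783376
κ_2(A) = √(λ_max/λ_min) = √(9 / (5625/78783376)) = 355.0400
κ_2(A)·‖δb‖/‖b‖ = 3.6602


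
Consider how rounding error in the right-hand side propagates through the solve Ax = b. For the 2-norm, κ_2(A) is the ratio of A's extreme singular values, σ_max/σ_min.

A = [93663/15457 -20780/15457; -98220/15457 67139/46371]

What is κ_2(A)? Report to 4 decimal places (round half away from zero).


M = AᵀA = [21902409/284089 -4928000/284089; -4928000/284089 9980881/2556801]. tr(M)=123202/1521, det(M)=9/169
char-poly roots: 81 and 1/1521
so κ_2 = √(81 / (1/1521)) = 351.0000

351.0000


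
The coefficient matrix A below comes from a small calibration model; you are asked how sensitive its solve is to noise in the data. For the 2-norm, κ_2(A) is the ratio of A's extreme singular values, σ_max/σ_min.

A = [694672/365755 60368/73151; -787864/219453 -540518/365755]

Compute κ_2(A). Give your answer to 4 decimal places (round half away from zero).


124.1250

form AᵀA = [5286495808/320465925 29367184/4272879; 29367184/4272879 102014132/35607325] with trace 477278692/24651225 and determinant 14992384/616280625
solving λ² − 477278692/24651225·λ + 14992384/616280625 = 0 gives λ = 484/25, 30976/24651225
so κ_2 = √((484/25) / (30976/24651225)) = 124.1250


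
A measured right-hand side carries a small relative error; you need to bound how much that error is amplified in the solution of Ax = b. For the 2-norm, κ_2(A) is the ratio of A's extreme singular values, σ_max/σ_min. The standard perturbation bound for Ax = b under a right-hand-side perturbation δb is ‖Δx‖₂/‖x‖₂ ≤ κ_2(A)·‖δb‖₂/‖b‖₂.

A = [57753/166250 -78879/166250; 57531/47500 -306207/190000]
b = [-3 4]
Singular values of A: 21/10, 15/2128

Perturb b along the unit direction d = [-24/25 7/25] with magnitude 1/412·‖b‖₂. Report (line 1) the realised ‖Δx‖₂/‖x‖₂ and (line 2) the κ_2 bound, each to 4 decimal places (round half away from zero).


0.0030
0.7231

largest singular value 21/10, smallest 15/2128
condition number: (21/10) ÷ (15/2128) = 297.9200
bound on ‖Δx‖/‖x‖: κ·ε = 297.9200·1/412 = 0.7231
solve Ax = b  →  x = [454.8305 339.3371]
2-norm of b is 5.0000; of x, 567.4685
with δb = [-0.0117 0.0034], A·Δx = δb → ‖Δx‖ = 1.7217
dividing the unrounded norms, ‖Δx‖/‖x‖ = 0.0030
so the bound overstates the realised error by a factor of ≈ 238.3368 (computed from the unrounded values)


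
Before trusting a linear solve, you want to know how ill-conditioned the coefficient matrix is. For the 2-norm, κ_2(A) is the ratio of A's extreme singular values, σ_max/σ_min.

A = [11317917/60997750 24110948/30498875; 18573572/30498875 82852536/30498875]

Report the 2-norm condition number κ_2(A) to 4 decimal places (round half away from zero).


M = AᵀA = [2412808884121/5953160808100 107219865402/59531608081; 107219865402/59531608081 11913408856144/1488290202025]. tr(M)=29783726537/3541440100, det(M)=11316496/22134000625
char-poly roots: 841/100 and 53824/885360025
κ_2(A) = √(λ_max/λ_min) = √((841/100) / (53824/885360025)) = 371.9375

371.9375


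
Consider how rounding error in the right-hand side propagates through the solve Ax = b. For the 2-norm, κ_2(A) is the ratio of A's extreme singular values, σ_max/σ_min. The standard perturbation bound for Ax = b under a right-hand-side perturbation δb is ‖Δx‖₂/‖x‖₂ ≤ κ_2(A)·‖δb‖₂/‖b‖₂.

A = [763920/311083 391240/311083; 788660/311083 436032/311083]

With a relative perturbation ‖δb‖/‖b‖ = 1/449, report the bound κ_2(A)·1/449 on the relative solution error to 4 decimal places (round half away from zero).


0.1405

form AᵀA = [1433482000/115068529 764277120/115068529; 764277120/115068529 408076864/115068529] with trace 6372176/398161 and determinant 25600/398161
λ_max, λ_min = (6372176/398161 ± √40563855288576/158532181921)/2 = 16, 1600/398161
so κ_2 = √(16 / (1600/398161)) = 63.1000
bound on ‖Δx‖/‖x‖: κ·ε = 63.1000·1/449 = 0.1405


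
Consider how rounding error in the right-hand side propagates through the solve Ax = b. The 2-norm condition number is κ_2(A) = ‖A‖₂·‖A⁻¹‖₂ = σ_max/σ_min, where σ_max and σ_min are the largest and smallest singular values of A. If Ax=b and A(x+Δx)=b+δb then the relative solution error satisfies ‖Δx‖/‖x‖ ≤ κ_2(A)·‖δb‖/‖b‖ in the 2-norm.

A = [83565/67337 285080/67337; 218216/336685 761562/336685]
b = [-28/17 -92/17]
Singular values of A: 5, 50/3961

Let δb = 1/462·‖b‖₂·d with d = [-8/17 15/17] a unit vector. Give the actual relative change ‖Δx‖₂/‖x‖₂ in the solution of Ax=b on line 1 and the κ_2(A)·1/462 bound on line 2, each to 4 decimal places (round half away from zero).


σ_max = 5, σ_min = 50/3961
κ = σ_max/σ_min = 5/(50/3961) = 396.1000
bound on ‖Δx‖/‖x‖: κ·ε = 396.1000·1/462 = 0.8574
solve Ax = b  →  x = [303.9808 -89.4944]
‖b‖ = 5.6569, ‖x‖ = 316.8810
re-solving with b+δb shifts x by Δx of norm 0.9700
dividing the unrounded norms, ‖Δx‖/‖x‖ = 0.0031
so the bound overstates the realised error by a factor of ≈ 280.0859 (computed from the unrounded values)

0.0031
0.8574


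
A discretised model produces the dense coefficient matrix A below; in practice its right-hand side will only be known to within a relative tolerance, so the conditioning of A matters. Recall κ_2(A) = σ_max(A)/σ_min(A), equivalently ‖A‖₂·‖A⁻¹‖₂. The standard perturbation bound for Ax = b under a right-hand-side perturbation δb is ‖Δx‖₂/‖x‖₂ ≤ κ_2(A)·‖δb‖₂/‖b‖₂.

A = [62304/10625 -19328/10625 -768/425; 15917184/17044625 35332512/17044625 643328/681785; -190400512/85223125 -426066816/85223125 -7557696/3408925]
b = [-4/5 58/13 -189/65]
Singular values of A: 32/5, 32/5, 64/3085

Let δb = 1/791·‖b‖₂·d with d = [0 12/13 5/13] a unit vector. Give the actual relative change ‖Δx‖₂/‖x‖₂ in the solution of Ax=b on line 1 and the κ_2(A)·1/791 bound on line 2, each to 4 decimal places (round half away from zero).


largest singular value 32/5, smallest 64/3085
condition number: (32/5) ÷ (64/3085) = 308.5000
κ_2(A)·‖δb‖/‖b‖ = 0.3900
solve Ax = b  →  x = [19.2000 -64.7125 127.8906]
2-norm of b is 5.3852; of x, 144.6111
with δb = [0.0000 0.0063 0.0026], A·Δx = δb → ‖Δx‖ = 0.3282
relative error = 0.0023
so the bound overstates the realised error by a factor of ≈ 171.8630 (computed from the unrounded values)

0.0023
0.3900


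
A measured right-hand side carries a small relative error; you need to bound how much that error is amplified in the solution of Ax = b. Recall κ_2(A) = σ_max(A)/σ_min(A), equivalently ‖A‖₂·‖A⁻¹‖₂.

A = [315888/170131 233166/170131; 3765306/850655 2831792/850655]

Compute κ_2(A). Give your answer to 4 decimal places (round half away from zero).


314.0880

M = AᵀA = [98651834244/4281739225 73987703808/4281739225; 73987703808/4281739225 55492340356/4281739225]. tr(M)=6165766984/171269569, det(M)=2250000/171269569
char-poly roots: 36 and 62500/171269569
κ = σ_max/σ_min = 6/(250/13087) = 314.0880


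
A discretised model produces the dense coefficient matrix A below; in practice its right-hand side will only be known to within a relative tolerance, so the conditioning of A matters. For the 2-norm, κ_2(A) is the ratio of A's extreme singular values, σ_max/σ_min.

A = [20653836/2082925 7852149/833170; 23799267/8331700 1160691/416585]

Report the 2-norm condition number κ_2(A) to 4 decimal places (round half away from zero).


M = AᵀA = [11826720278361/111067559824 2815820723205/27766889956; 2815820723205/27766889956 2681802332325/27766889956]. tr(M)=26817990021/132066064, det(M)=263900025/528264256
λ_max, λ_min = (26817990021/132066064 ± √719169736528864328841/17441445260452096)/2 = 3249/16, 81225/33016516
κ_2(A) = √(λ_max/λ_min) = √((3249/16) / (81225/33016516)) = 287.3000

287.3000


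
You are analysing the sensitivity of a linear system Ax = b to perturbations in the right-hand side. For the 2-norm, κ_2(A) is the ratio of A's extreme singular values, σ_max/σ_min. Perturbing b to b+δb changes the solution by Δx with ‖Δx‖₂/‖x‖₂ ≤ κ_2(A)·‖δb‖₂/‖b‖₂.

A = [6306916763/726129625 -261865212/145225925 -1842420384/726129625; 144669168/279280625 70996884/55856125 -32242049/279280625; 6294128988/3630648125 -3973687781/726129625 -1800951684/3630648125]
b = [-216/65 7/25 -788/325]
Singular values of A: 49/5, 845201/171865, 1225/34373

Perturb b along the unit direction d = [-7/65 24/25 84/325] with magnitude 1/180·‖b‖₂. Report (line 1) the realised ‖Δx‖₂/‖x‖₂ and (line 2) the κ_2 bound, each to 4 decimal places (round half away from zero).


from the listed singular values, σ₁ = 49/5, σ_n = 1225/34373
κ_2(A) = (49/5) / (1225/34373) = 274.9840
perturbation bound = 274.9840·1/180 = 1.5277
solve Ax = b  →  x = [-0.2866 0.3447 0.0836]
‖b‖₂ = 4.1231 and ‖x‖₂ = 0.4560
Δx = A⁻¹·δb where δb = 1/180·4.1231·d; ‖Δx‖ = 0.6427
dividing the unrounded norms, ‖Δx‖/‖x‖ = 1.4095
so the bound overstates the realised error by a factor of ≈ 1.0839 (computed from the unrounded values)

1.4095
1.5277


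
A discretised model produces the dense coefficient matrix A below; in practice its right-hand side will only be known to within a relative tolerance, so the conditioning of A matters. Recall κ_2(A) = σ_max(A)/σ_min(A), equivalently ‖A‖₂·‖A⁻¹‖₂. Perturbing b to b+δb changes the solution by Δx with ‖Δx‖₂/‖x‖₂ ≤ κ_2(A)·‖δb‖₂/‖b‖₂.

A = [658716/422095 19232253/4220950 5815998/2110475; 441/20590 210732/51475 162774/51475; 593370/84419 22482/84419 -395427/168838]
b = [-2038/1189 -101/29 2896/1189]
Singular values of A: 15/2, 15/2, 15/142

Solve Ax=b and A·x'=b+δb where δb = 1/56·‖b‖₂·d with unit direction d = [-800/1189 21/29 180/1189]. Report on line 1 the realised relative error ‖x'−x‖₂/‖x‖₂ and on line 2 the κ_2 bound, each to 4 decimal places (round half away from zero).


0.0817
1.2679

from the listed singular values, σ₁ = 15/2, σ_n = 15/142
κ = σ_max/σ_min = (15/2)/(15/142) = 71.0000
bound on ‖Δx‖/‖x‖: κ·ε = 71.0000·1/56 = 1.2679
solve Ax = b  →  x = [-2.3947 5.0709 -7.6501]
‖b‖ = 4.5826, ‖x‖ = 9.4854
re-solving with b+δb shifts x by Δx of norm 0.7747
realised ‖Δx‖/‖x‖ = 0.0817
so the bound overstates the realised error by a factor of ≈ 15.5242 (computed from the unrounded values)
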